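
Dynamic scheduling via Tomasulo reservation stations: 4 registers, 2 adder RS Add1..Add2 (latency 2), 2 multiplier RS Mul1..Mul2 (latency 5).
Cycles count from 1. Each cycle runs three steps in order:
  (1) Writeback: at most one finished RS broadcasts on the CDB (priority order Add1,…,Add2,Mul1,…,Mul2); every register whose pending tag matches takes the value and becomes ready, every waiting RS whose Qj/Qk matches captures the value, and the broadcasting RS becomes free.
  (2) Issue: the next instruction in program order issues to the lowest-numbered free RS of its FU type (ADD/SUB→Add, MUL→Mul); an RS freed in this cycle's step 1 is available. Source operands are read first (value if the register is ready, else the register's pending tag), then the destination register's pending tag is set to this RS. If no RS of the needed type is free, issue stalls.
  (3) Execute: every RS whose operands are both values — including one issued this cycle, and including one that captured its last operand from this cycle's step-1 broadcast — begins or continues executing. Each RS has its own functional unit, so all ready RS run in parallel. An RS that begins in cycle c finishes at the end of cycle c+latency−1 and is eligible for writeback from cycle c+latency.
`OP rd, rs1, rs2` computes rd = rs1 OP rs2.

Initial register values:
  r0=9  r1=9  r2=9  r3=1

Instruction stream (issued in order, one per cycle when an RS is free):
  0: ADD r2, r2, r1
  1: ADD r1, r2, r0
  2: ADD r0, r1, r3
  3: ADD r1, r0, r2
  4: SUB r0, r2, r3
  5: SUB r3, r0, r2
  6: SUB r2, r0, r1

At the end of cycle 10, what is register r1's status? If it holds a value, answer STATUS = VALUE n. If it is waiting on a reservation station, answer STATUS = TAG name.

  c1: issue ADD r2<-Add1  regs: r0:9,r1:9,r2:Add1,r3:1
  c2: issue ADD r1<-Add2  regs: r0:9,r1:Add2,r2:Add1,r3:1
  c3: CDB Add1=18; issue ADD r0<-Add1  regs: r0:Add1,r1:Add2,r2:18,r3:1
  c4: stall  regs: r0:Add1,r1:Add2,r2:18,r3:1
  c5: CDB Add2=27; issue ADD r1<-Add2  regs: r0:Add1,r1:Add2,r2:18,r3:1
  c6: stall  regs: r0:Add1,r1:Add2,r2:18,r3:1
  c7: CDB Add1=28; issue SUB r0<-Add1  regs: r0:Add1,r1:Add2,r2:18,r3:1
  c8: stall  regs: r0:Add1,r1:Add2,r2:18,r3:1
  c9: CDB Add1=17; issue SUB r3<-Add1  regs: r0:17,r1:Add2,r2:18,r3:Add1
  c10: CDB Add2=46; issue SUB r2<-Add2  regs: r0:17,r1:46,r2:Add2,r3:Add1

STATUS = VALUE 46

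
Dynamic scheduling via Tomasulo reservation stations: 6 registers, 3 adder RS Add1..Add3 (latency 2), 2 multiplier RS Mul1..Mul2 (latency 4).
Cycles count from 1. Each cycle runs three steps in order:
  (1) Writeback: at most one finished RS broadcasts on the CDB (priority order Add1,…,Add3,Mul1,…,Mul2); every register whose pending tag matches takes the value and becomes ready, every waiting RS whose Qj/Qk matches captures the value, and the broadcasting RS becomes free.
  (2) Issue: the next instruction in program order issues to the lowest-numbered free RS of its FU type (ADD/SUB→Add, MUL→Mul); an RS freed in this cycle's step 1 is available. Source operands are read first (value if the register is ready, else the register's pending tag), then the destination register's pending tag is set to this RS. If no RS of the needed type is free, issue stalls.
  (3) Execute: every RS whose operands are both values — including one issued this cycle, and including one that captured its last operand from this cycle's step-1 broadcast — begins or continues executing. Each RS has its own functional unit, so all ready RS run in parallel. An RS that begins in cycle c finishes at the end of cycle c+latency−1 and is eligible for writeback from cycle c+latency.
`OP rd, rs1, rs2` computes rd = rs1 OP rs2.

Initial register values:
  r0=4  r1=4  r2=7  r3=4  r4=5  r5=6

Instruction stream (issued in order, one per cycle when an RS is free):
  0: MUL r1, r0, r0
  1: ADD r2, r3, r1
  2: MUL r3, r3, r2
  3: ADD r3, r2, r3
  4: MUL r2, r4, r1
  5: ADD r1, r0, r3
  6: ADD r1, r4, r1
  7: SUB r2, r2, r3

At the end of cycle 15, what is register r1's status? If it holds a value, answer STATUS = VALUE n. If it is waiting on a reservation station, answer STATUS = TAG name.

cycle 1: issue MUL r1<-Mul1 // r0:4,r1:Mul1,r2:7,r3:4,r4:5,r5:6
cycle 2: issue ADD r2<-Add1 // r0:4,r1:Mul1,r2:Add1,r3:4,r4:5,r5:6
cycle 3: issue MUL r3<-Mul2 // r0:4,r1:Mul1,r2:Add1,r3:Mul2,r4:5,r5:6
cycle 4: issue ADD r3<-Add2 // r0:4,r1:Mul1,r2:Add1,r3:Add2,r4:5,r5:6
cycle 5: CDB Mul1=16; issue MUL r2<-Mul1 // r0:4,r1:16,r2:Mul1,r3:Add2,r4:5,r5:6
cycle 6: issue ADD r1<-Add3 // r0:4,r1:Add3,r2:Mul1,r3:Add2,r4:5,r5:6
cycle 7: CDB Add1=20; issue ADD r1<-Add1 // r0:4,r1:Add1,r2:Mul1,r3:Add2,r4:5,r5:6
cycle 8: stall // r0:4,r1:Add1,r2:Mul1,r3:Add2,r4:5,r5:6
cycle 9: CDB Mul1=80; stall // r0:4,r1:Add1,r2:80,r3:Add2,r4:5,r5:6
cycle 10: stall // r0:4,r1:Add1,r2:80,r3:Add2,r4:5,r5:6
cycle 11: CDB Mul2=80; stall // r0:4,r1:Add1,r2:80,r3:Add2,r4:5,r5:6
cycle 12: stall // r0:4,r1:Add1,r2:80,r3:Add2,r4:5,r5:6
cycle 13: CDB Add2=100; issue SUB r2<-Add2 // r0:4,r1:Add1,r2:Add2,r3:100,r4:5,r5:6
cycle 14: - // r0:4,r1:Add1,r2:Add2,r3:100,r4:5,r5:6
cycle 15: CDB Add2=-20 // r0:4,r1:Add1,r2:-20,r3:100,r4:5,r5:6

STATUS = TAG Add1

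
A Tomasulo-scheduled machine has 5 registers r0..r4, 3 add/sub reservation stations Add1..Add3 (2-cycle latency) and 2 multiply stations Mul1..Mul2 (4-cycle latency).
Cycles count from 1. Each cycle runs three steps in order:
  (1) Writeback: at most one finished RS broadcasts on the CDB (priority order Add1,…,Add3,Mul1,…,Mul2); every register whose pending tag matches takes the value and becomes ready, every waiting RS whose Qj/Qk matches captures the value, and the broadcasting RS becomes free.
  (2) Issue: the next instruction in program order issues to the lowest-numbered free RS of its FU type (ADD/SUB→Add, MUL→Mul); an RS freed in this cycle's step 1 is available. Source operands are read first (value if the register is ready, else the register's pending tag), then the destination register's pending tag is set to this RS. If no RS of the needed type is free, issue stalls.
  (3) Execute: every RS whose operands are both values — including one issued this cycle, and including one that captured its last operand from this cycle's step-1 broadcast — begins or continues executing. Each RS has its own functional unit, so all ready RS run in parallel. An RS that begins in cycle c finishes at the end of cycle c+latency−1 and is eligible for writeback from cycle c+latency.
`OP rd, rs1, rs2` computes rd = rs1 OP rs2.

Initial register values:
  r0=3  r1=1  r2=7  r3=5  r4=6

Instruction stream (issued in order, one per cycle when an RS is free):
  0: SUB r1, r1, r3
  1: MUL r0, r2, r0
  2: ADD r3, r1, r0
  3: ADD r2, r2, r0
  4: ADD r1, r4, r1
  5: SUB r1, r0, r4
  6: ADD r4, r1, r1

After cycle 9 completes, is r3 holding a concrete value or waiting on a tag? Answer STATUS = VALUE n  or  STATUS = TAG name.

cycle 1: issue SUB r1<-Add1 // r0:3,r1:Add1,r2:7,r3:5,r4:6
cycle 2: issue MUL r0<-Mul1 // r0:Mul1,r1:Add1,r2:7,r3:5,r4:6
cycle 3: CDB Add1=-4; issue ADD r3<-Add1 // r0:Mul1,r1:-4,r2:7,r3:Add1,r4:6
cycle 4: issue ADD r2<-Add2 // r0:Mul1,r1:-4,r2:Add2,r3:Add1,r4:6
cycle 5: issue ADD r1<-Add3 // r0:Mul1,r1:Add3,r2:Add2,r3:Add1,r4:6
cycle 6: CDB Mul1=21; stall // r0:21,r1:Add3,r2:Add2,r3:Add1,r4:6
cycle 7: CDB Add3=2; issue SUB r1<-Add3 // r0:21,r1:Add3,r2:Add2,r3:Add1,r4:6
cycle 8: CDB Add1=17; issue ADD r4<-Add1 // r0:21,r1:Add3,r2:Add2,r3:17,r4:Add1
cycle 9: CDB Add2=28 // r0:21,r1:Add3,r2:28,r3:17,r4:Add1

STATUS = VALUE 17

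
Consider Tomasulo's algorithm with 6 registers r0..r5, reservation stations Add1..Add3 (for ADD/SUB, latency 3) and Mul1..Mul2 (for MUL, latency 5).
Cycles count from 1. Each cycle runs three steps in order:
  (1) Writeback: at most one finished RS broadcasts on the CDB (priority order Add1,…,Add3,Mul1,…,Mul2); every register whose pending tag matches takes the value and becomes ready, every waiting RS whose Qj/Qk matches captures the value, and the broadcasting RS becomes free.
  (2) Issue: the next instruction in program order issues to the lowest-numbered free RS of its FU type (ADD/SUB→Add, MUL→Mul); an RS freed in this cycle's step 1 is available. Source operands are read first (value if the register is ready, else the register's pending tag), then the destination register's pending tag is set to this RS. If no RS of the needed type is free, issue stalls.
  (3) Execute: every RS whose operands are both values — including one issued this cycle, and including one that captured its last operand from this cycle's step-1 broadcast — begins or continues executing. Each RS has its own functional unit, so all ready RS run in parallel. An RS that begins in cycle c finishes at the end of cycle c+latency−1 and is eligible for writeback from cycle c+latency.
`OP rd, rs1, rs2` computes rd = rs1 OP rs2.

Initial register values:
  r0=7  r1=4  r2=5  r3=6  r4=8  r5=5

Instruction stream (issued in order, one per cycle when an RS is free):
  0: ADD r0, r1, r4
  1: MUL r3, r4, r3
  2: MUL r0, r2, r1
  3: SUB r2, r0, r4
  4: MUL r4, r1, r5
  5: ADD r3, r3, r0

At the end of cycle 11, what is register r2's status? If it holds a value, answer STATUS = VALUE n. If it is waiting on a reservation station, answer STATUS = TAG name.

STATUS = VALUE 12

c1: issue ADD r0<-Add1 | r0:Add1,r1:4,r2:5,r3:6,r4:8,r5:5
c2: issue MUL r3<-Mul1 | r0:Add1,r1:4,r2:5,r3:Mul1,r4:8,r5:5
c3: issue MUL r0<-Mul2 | r0:Mul2,r1:4,r2:5,r3:Mul1,r4:8,r5:5
c4: CDB Add1=12; issue SUB r2<-Add1 | r0:Mul2,r1:4,r2:Add1,r3:Mul1,r4:8,r5:5
c5: stall | r0:Mul2,r1:4,r2:Add1,r3:Mul1,r4:8,r5:5
c6: stall | r0:Mul2,r1:4,r2:Add1,r3:Mul1,r4:8,r5:5
c7: CDB Mul1=48; issue MUL r4<-Mul1 | r0:Mul2,r1:4,r2:Add1,r3:48,r4:Mul1,r5:5
c8: CDB Mul2=20; issue ADD r3<-Add2 | r0:20,r1:4,r2:Add1,r3:Add2,r4:Mul1,r5:5
c9: - | r0:20,r1:4,r2:Add1,r3:Add2,r4:Mul1,r5:5
c10: - | r0:20,r1:4,r2:Add1,r3:Add2,r4:Mul1,r5:5
c11: CDB Add1=12 | r0:20,r1:4,r2:12,r3:Add2,r4:Mul1,r5:5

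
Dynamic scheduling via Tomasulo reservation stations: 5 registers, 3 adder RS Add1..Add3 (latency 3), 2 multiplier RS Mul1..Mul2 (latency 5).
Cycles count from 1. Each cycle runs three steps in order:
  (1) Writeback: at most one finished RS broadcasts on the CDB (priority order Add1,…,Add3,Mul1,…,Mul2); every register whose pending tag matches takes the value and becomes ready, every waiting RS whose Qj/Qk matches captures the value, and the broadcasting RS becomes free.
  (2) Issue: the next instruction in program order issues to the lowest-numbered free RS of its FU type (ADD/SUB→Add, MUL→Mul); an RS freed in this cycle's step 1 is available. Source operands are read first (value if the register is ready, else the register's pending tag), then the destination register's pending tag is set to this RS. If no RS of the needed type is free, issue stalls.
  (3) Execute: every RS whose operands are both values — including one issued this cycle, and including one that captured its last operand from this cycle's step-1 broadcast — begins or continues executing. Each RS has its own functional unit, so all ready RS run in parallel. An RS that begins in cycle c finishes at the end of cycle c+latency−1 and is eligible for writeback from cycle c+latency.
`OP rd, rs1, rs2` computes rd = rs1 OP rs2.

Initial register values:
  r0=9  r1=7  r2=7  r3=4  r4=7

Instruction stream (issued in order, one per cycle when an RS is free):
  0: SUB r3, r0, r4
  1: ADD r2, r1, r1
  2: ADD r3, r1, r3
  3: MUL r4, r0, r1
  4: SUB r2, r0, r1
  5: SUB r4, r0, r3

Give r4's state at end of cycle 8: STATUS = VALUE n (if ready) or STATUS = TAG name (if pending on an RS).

  c1: issue SUB r3<-Add1  regs: r0:9,r1:7,r2:7,r3:Add1,r4:7
  c2: issue ADD r2<-Add2  regs: r0:9,r1:7,r2:Add2,r3:Add1,r4:7
  c3: issue ADD r3<-Add3  regs: r0:9,r1:7,r2:Add2,r3:Add3,r4:7
  c4: CDB Add1=2; issue MUL r4<-Mul1  regs: r0:9,r1:7,r2:Add2,r3:Add3,r4:Mul1
  c5: CDB Add2=14; issue SUB r2<-Add1  regs: r0:9,r1:7,r2:Add1,r3:Add3,r4:Mul1
  c6: issue SUB r4<-Add2  regs: r0:9,r1:7,r2:Add1,r3:Add3,r4:Add2
  c7: CDB Add3=9  regs: r0:9,r1:7,r2:Add1,r3:9,r4:Add2
  c8: CDB Add1=2  regs: r0:9,r1:7,r2:2,r3:9,r4:Add2

STATUS = TAG Add2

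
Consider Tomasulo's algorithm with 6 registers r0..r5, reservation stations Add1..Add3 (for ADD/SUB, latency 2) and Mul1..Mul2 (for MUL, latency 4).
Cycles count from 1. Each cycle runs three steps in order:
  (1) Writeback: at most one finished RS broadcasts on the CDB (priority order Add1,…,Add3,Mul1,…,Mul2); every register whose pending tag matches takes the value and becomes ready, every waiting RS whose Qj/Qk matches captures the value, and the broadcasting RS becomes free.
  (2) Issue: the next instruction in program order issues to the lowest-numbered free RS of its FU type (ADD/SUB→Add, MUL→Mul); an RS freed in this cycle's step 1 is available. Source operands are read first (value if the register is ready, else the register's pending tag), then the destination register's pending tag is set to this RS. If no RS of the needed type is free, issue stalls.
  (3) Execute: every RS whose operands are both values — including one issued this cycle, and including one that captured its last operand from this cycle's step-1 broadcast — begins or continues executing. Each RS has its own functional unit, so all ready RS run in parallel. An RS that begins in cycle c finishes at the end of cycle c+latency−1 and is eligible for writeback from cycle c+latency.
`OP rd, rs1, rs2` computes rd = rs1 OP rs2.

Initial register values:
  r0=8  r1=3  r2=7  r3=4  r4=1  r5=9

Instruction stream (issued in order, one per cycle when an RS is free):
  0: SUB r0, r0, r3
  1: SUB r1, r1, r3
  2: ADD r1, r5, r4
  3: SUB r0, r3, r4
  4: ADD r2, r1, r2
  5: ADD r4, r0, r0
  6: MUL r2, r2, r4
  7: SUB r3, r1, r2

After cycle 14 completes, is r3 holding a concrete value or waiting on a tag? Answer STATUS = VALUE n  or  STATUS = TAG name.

c1: issue SUB r0<-Add1 | r0:Add1,r1:3,r2:7,r3:4,r4:1,r5:9
c2: issue SUB r1<-Add2 | r0:Add1,r1:Add2,r2:7,r3:4,r4:1,r5:9
c3: CDB Add1=4; issue ADD r1<-Add1 | r0:4,r1:Add1,r2:7,r3:4,r4:1,r5:9
c4: CDB Add2=-1; issue SUB r0<-Add2 | r0:Add2,r1:Add1,r2:7,r3:4,r4:1,r5:9
c5: CDB Add1=10; issue ADD r2<-Add1 | r0:Add2,r1:10,r2:Add1,r3:4,r4:1,r5:9
c6: CDB Add2=3; issue ADD r4<-Add2 | r0:3,r1:10,r2:Add1,r3:4,r4:Add2,r5:9
c7: CDB Add1=17; issue MUL r2<-Mul1 | r0:3,r1:10,r2:Mul1,r3:4,r4:Add2,r5:9
c8: CDB Add2=6; issue SUB r3<-Add1 | r0:3,r1:10,r2:Mul1,r3:Add1,r4:6,r5:9
c9: - | r0:3,r1:10,r2:Mul1,r3:Add1,r4:6,r5:9
c10: - | r0:3,r1:10,r2:Mul1,r3:Add1,r4:6,r5:9
c11: - | r0:3,r1:10,r2:Mul1,r3:Add1,r4:6,r5:9
c12: CDB Mul1=102 | r0:3,r1:10,r2:102,r3:Add1,r4:6,r5:9
c13: - | r0:3,r1:10,r2:102,r3:Add1,r4:6,r5:9
c14: CDB Add1=-92 | r0:3,r1:10,r2:102,r3:-92,r4:6,r5:9

STATUS = VALUE -92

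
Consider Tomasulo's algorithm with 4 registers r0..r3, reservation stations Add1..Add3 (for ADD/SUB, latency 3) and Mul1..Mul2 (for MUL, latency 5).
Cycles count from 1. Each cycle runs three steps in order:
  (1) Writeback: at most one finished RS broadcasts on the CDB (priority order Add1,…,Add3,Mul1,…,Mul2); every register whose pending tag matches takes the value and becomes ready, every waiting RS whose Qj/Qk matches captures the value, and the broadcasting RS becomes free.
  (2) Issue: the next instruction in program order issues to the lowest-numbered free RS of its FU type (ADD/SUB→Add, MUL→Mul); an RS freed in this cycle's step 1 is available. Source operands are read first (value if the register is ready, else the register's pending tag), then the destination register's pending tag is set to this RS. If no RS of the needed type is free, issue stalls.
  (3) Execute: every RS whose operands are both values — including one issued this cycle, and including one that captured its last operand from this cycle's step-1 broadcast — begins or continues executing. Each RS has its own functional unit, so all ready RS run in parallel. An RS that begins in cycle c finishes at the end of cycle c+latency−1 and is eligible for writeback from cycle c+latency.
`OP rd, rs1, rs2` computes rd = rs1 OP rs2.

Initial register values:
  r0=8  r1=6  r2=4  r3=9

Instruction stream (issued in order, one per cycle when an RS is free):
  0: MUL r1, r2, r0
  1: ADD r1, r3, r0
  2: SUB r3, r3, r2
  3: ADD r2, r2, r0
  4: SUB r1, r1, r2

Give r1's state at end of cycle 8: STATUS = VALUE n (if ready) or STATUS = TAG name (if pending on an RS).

STATUS = TAG Add1

cycle 1: issue MUL r1<-Mul1 // r0:8,r1:Mul1,r2:4,r3:9
cycle 2: issue ADD r1<-Add1 // r0:8,r1:Add1,r2:4,r3:9
cycle 3: issue SUB r3<-Add2 // r0:8,r1:Add1,r2:4,r3:Add2
cycle 4: issue ADD r2<-Add3 // r0:8,r1:Add1,r2:Add3,r3:Add2
cycle 5: CDB Add1=17; issue SUB r1<-Add1 // r0:8,r1:Add1,r2:Add3,r3:Add2
cycle 6: CDB Add2=5 // r0:8,r1:Add1,r2:Add3,r3:5
cycle 7: CDB Add3=12 // r0:8,r1:Add1,r2:12,r3:5
cycle 8: CDB Mul1=32 // r0:8,r1:Add1,r2:12,r3:5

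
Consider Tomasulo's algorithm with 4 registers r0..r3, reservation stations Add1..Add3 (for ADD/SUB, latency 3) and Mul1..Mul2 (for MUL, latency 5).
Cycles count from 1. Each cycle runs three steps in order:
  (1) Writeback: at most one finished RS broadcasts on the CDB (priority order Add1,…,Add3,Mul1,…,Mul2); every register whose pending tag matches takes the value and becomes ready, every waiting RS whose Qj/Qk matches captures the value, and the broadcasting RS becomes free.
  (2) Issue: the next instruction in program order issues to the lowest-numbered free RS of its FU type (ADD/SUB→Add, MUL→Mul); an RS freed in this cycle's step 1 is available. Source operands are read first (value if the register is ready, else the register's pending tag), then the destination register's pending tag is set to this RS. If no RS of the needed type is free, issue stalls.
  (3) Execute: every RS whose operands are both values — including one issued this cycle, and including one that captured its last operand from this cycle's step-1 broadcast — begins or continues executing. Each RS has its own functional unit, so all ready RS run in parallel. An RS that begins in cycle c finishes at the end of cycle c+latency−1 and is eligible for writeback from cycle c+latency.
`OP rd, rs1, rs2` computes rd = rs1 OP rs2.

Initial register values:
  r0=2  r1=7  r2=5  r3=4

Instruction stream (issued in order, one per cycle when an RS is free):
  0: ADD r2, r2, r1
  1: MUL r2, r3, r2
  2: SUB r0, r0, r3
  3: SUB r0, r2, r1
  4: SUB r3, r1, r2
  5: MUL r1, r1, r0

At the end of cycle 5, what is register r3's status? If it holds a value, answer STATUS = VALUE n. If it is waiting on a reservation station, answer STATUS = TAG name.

c1: issue ADD r2<-Add1 | r0:2,r1:7,r2:Add1,r3:4
c2: issue MUL r2<-Mul1 | r0:2,r1:7,r2:Mul1,r3:4
c3: issue SUB r0<-Add2 | r0:Add2,r1:7,r2:Mul1,r3:4
c4: CDB Add1=12; issue SUB r0<-Add1 | r0:Add1,r1:7,r2:Mul1,r3:4
c5: issue SUB r3<-Add3 | r0:Add1,r1:7,r2:Mul1,r3:Add3

STATUS = TAG Add3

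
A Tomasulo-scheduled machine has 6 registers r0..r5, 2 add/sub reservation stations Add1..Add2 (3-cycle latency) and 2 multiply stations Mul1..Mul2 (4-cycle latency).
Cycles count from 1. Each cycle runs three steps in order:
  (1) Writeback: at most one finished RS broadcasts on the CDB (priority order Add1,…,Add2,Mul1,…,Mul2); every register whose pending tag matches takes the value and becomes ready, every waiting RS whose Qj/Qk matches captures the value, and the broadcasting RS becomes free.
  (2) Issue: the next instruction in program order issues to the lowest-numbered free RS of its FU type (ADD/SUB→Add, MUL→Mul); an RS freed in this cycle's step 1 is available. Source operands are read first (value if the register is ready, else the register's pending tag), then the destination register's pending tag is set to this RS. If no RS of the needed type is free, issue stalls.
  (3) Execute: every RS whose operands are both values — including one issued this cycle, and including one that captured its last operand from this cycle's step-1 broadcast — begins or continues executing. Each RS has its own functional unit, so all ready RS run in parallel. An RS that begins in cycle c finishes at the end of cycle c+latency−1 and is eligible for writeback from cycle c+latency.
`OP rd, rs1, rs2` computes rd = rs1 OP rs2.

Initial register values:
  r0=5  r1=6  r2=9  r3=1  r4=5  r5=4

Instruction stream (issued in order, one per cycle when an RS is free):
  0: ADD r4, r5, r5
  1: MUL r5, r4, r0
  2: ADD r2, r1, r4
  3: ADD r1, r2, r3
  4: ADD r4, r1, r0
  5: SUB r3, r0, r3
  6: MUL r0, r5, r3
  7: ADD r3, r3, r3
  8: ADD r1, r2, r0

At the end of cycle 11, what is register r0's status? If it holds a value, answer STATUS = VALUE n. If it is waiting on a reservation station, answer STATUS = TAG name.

STATUS = TAG Mul1

  c1: issue ADD r4<-Add1  regs: r0:5,r1:6,r2:9,r3:1,r4:Add1,r5:4
  c2: issue MUL r5<-Mul1  regs: r0:5,r1:6,r2:9,r3:1,r4:Add1,r5:Mul1
  c3: issue ADD r2<-Add2  regs: r0:5,r1:6,r2:Add2,r3:1,r4:Add1,r5:Mul1
  c4: CDB Add1=8; issue ADD r1<-Add1  regs: r0:5,r1:Add1,r2:Add2,r3:1,r4:8,r5:Mul1
  c5: stall  regs: r0:5,r1:Add1,r2:Add2,r3:1,r4:8,r5:Mul1
  c6: stall  regs: r0:5,r1:Add1,r2:Add2,r3:1,r4:8,r5:Mul1
  c7: CDB Add2=14; issue ADD r4<-Add2  regs: r0:5,r1:Add1,r2:14,r3:1,r4:Add2,r5:Mul1
  c8: CDB Mul1=40; stall  regs: r0:5,r1:Add1,r2:14,r3:1,r4:Add2,r5:40
  c9: stall  regs: r0:5,r1:Add1,r2:14,r3:1,r4:Add2,r5:40
  c10: CDB Add1=15; issue SUB r3<-Add1  regs: r0:5,r1:15,r2:14,r3:Add1,r4:Add2,r5:40
  c11: issue MUL r0<-Mul1  regs: r0:Mul1,r1:15,r2:14,r3:Add1,r4:Add2,r5:40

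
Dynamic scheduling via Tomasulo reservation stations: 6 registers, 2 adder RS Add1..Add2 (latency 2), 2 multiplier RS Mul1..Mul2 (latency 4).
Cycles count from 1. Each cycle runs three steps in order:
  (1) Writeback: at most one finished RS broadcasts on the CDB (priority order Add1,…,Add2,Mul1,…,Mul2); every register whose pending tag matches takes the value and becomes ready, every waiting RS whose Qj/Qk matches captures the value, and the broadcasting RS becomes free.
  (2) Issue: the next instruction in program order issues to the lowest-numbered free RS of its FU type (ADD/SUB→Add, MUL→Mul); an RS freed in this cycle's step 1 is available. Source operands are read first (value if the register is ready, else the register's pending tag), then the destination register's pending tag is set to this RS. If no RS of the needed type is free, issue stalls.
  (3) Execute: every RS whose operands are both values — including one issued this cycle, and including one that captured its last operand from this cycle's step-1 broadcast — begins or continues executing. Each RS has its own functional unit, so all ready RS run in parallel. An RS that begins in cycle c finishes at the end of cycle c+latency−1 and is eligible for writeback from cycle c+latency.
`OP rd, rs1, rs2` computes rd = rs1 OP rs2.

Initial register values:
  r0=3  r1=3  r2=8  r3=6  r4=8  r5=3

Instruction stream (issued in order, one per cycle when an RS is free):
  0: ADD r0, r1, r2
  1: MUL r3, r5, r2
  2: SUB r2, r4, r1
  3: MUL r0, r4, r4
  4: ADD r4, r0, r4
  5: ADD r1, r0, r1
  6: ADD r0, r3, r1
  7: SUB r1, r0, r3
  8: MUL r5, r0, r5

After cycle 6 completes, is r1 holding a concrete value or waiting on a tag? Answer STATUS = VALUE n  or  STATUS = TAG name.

cycle 1: issue ADD r0<-Add1 // r0:Add1,r1:3,r2:8,r3:6,r4:8,r5:3
cycle 2: issue MUL r3<-Mul1 // r0:Add1,r1:3,r2:8,r3:Mul1,r4:8,r5:3
cycle 3: CDB Add1=11; issue SUB r2<-Add1 // r0:11,r1:3,r2:Add1,r3:Mul1,r4:8,r5:3
cycle 4: issue MUL r0<-Mul2 // r0:Mul2,r1:3,r2:Add1,r3:Mul1,r4:8,r5:3
cycle 5: CDB Add1=5; issue ADD r4<-Add1 // r0:Mul2,r1:3,r2:5,r3:Mul1,r4:Add1,r5:3
cycle 6: CDB Mul1=24; issue ADD r1<-Add2 // r0:Mul2,r1:Add2,r2:5,r3:24,r4:Add1,r5:3

STATUS = TAG Add2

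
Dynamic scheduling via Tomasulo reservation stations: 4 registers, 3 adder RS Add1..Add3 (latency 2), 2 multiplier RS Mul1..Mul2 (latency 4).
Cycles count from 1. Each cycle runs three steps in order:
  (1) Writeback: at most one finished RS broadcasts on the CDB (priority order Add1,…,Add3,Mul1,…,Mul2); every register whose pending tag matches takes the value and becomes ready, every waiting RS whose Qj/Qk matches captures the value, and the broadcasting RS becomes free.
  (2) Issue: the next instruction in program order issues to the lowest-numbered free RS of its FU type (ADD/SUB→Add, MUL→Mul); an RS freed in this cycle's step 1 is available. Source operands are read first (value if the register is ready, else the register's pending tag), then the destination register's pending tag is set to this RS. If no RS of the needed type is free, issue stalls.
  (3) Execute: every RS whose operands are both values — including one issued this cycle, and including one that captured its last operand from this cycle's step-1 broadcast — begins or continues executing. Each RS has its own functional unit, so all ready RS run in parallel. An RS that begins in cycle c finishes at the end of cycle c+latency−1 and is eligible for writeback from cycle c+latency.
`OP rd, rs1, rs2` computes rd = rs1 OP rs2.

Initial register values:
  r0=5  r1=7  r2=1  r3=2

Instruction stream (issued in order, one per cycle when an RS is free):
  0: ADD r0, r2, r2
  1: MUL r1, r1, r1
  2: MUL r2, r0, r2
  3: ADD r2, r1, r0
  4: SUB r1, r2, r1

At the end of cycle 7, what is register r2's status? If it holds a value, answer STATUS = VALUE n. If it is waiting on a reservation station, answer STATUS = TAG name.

STATUS = TAG Add1

c1: issue ADD r0<-Add1 | r0:Add1,r1:7,r2:1,r3:2
c2: issue MUL r1<-Mul1 | r0:Add1,r1:Mul1,r2:1,r3:2
c3: CDB Add1=2; issue MUL r2<-Mul2 | r0:2,r1:Mul1,r2:Mul2,r3:2
c4: issue ADD r2<-Add1 | r0:2,r1:Mul1,r2:Add1,r3:2
c5: issue SUB r1<-Add2 | r0:2,r1:Add2,r2:Add1,r3:2
c6: CDB Mul1=49 | r0:2,r1:Add2,r2:Add1,r3:2
c7: CDB Mul2=2 | r0:2,r1:Add2,r2:Add1,r3:2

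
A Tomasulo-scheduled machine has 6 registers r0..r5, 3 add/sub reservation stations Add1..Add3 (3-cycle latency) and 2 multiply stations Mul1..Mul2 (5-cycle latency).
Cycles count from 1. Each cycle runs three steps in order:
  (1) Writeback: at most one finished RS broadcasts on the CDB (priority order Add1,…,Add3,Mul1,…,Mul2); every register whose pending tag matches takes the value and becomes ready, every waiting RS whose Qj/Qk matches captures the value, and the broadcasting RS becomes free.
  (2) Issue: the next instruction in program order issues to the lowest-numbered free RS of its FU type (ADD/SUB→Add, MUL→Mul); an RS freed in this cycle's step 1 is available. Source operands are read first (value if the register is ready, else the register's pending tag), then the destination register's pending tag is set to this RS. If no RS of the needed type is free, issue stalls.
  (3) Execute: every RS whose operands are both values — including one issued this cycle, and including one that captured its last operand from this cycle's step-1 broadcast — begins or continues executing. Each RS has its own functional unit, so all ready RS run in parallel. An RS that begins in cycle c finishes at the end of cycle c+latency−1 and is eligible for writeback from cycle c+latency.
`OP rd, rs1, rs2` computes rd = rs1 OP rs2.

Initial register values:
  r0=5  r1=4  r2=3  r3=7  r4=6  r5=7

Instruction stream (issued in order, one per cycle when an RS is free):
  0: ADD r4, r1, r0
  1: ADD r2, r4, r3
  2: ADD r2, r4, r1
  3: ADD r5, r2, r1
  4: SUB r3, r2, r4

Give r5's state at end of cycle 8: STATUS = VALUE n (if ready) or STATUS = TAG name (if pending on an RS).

cycle 1: issue ADD r4<-Add1 // r0:5,r1:4,r2:3,r3:7,r4:Add1,r5:7
cycle 2: issue ADD r2<-Add2 // r0:5,r1:4,r2:Add2,r3:7,r4:Add1,r5:7
cycle 3: issue ADD r2<-Add3 // r0:5,r1:4,r2:Add3,r3:7,r4:Add1,r5:7
cycle 4: CDB Add1=9; issue ADD r5<-Add1 // r0:5,r1:4,r2:Add3,r3:7,r4:9,r5:Add1
cycle 5: stall // r0:5,r1:4,r2:Add3,r3:7,r4:9,r5:Add1
cycle 6: stall // r0:5,r1:4,r2:Add3,r3:7,r4:9,r5:Add1
cycle 7: CDB Add2=16; issue SUB r3<-Add2 // r0:5,r1:4,r2:Add3,r3:Add2,r4:9,r5:Add1
cycle 8: CDB Add3=13 // r0:5,r1:4,r2:13,r3:Add2,r4:9,r5:Add1

STATUS = TAG Add1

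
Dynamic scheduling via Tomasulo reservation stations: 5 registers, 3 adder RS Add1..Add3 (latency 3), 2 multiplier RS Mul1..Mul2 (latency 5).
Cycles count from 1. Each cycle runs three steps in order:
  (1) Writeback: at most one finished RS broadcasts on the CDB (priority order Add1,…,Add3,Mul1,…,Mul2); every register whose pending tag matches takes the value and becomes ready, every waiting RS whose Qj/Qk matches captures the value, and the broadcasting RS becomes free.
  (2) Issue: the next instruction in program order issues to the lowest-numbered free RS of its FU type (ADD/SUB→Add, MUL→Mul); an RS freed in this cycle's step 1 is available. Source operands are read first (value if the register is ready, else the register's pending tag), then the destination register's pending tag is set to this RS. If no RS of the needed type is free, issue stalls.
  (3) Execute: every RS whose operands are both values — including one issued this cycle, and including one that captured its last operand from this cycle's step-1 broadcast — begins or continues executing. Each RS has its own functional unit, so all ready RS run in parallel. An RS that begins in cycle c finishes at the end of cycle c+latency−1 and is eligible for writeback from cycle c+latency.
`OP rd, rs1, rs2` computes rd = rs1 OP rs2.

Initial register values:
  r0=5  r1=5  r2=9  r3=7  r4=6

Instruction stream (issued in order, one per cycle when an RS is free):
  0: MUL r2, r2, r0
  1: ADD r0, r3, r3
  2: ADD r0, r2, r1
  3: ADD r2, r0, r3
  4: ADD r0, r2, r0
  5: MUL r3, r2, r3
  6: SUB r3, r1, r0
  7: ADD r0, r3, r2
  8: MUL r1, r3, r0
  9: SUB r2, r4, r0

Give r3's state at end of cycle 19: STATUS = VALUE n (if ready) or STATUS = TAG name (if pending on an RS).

cycle 1: issue MUL r2<-Mul1 // r0:5,r1:5,r2:Mul1,r3:7,r4:6
cycle 2: issue ADD r0<-Add1 // r0:Add1,r1:5,r2:Mul1,r3:7,r4:6
cycle 3: issue ADD r0<-Add2 // r0:Add2,r1:5,r2:Mul1,r3:7,r4:6
cycle 4: issue ADD r2<-Add3 // r0:Add2,r1:5,r2:Add3,r3:7,r4:6
cycle 5: CDB Add1=14; issue ADD r0<-Add1 // r0:Add1,r1:5,r2:Add3,r3:7,r4:6
cycle 6: CDB Mul1=45; issue MUL r3<-Mul1 // r0:Add1,r1:5,r2:Add3,r3:Mul1,r4:6
cycle 7: stall // r0:Add1,r1:5,r2:Add3,r3:Mul1,r4:6
cycle 8: stall // r0:Add1,r1:5,r2:Add3,r3:Mul1,r4:6
cycle 9: CDB Add2=50; issue SUB r3<-Add2 // r0:Add1,r1:5,r2:Add3,r3:Add2,r4:6
cycle 10: stall // r0:Add1,r1:5,r2:Add3,r3:Add2,r4:6
cycle 11: stall // r0:Add1,r1:5,r2:Add3,r3:Add2,r4:6
cycle 12: CDB Add3=57; issue ADD r0<-Add3 // r0:Add3,r1:5,r2:57,r3:Add2,r4:6
cycle 13: issue MUL r1<-Mul2 // r0:Add3,r1:Mul2,r2:57,r3:Add2,r4:6
cycle 14: stall // r0:Add3,r1:Mul2,r2:57,r3:Add2,r4:6
cycle 15: CDB Add1=107; issue SUB r2<-Add1 // r0:Add3,r1:Mul2,r2:Add1,r3:Add2,r4:6
cycle 16: - // r0:Add3,r1:Mul2,r2:Add1,r3:Add2,r4:6
cycle 17: CDB Mul1=399 // r0:Add3,r1:Mul2,r2:Add1,r3:Add2,r4:6
cycle 18: CDB Add2=-102 // r0:Add3,r1:Mul2,r2:Add1,r3:-102,r4:6
cycle 19: - // r0:Add3,r1:Mul2,r2:Add1,r3:-102,r4:6

STATUS = VALUE -102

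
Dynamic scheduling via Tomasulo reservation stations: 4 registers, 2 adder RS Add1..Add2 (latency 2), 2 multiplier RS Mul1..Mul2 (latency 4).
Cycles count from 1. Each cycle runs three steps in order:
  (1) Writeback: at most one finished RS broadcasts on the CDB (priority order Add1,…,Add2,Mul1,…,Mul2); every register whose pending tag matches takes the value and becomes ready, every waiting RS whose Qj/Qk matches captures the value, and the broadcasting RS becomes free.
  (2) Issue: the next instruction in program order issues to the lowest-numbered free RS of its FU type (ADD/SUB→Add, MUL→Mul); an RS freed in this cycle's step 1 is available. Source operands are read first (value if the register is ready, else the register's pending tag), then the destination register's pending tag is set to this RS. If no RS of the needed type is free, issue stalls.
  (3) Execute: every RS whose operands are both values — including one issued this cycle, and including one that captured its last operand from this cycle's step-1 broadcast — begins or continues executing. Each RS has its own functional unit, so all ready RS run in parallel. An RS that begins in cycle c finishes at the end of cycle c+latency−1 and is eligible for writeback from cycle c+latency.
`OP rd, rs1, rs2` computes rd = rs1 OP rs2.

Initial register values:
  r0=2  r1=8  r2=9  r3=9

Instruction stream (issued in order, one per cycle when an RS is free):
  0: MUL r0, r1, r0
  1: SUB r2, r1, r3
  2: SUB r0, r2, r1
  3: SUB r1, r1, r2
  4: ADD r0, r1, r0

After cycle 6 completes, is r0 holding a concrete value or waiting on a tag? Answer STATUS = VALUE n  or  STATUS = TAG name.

STATUS = TAG Add1

c1: issue MUL r0<-Mul1 | r0:Mul1,r1:8,r2:9,r3:9
c2: issue SUB r2<-Add1 | r0:Mul1,r1:8,r2:Add1,r3:9
c3: issue SUB r0<-Add2 | r0:Add2,r1:8,r2:Add1,r3:9
c4: CDB Add1=-1; issue SUB r1<-Add1 | r0:Add2,r1:Add1,r2:-1,r3:9
c5: CDB Mul1=16; stall | r0:Add2,r1:Add1,r2:-1,r3:9
c6: CDB Add1=9; issue ADD r0<-Add1 | r0:Add1,r1:9,r2:-1,r3:9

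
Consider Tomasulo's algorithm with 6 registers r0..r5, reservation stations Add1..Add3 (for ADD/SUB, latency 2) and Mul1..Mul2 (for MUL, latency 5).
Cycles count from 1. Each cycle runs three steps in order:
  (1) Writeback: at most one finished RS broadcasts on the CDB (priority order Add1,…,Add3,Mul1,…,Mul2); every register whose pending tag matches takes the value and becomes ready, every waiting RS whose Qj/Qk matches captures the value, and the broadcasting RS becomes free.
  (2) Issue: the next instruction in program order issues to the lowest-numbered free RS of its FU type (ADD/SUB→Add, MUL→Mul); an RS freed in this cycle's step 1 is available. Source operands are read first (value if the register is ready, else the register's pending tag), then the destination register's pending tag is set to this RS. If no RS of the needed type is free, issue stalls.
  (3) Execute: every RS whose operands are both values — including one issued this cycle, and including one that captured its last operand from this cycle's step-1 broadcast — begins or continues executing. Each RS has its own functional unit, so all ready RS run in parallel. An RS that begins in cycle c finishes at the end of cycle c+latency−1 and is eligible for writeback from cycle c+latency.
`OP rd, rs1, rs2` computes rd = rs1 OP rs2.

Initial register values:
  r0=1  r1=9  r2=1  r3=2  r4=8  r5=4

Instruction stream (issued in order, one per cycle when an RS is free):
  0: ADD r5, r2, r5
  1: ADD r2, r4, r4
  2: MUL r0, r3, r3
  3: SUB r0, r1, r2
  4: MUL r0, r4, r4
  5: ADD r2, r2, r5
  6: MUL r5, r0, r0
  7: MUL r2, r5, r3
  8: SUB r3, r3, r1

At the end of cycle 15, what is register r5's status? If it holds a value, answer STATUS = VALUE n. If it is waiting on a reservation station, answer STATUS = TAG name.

  c1: issue ADD r5<-Add1  regs: r0:1,r1:9,r2:1,r3:2,r4:8,r5:Add1
  c2: issue ADD r2<-Add2  regs: r0:1,r1:9,r2:Add2,r3:2,r4:8,r5:Add1
  c3: CDB Add1=5; issue MUL r0<-Mul1  regs: r0:Mul1,r1:9,r2:Add2,r3:2,r4:8,r5:5
  c4: CDB Add2=16; issue SUB r0<-Add1  regs: r0:Add1,r1:9,r2:16,r3:2,r4:8,r5:5
  c5: issue MUL r0<-Mul2  regs: r0:Mul2,r1:9,r2:16,r3:2,r4:8,r5:5
  c6: CDB Add1=-7; issue ADD r2<-Add1  regs: r0:Mul2,r1:9,r2:Add1,r3:2,r4:8,r5:5
  c7: stall  regs: r0:Mul2,r1:9,r2:Add1,r3:2,r4:8,r5:5
  c8: CDB Add1=21; stall  regs: r0:Mul2,r1:9,r2:21,r3:2,r4:8,r5:5
  c9: CDB Mul1=4; issue MUL r5<-Mul1  regs: r0:Mul2,r1:9,r2:21,r3:2,r4:8,r5:Mul1
  c10: CDB Mul2=64; issue MUL r2<-Mul2  regs: r0:64,r1:9,r2:Mul2,r3:2,r4:8,r5:Mul1
  c11: issue SUB r3<-Add1  regs: r0:64,r1:9,r2:Mul2,r3:Add1,r4:8,r5:Mul1
  c12: -  regs: r0:64,r1:9,r2:Mul2,r3:Add1,r4:8,r5:Mul1
  c13: CDB Add1=-7  regs: r0:64,r1:9,r2:Mul2,r3:-7,r4:8,r5:Mul1
  c14: -  regs: r0:64,r1:9,r2:Mul2,r3:-7,r4:8,r5:Mul1
  c15: CDB Mul1=4096  regs: r0:64,r1:9,r2:Mul2,r3:-7,r4:8,r5:4096

STATUS = VALUE 4096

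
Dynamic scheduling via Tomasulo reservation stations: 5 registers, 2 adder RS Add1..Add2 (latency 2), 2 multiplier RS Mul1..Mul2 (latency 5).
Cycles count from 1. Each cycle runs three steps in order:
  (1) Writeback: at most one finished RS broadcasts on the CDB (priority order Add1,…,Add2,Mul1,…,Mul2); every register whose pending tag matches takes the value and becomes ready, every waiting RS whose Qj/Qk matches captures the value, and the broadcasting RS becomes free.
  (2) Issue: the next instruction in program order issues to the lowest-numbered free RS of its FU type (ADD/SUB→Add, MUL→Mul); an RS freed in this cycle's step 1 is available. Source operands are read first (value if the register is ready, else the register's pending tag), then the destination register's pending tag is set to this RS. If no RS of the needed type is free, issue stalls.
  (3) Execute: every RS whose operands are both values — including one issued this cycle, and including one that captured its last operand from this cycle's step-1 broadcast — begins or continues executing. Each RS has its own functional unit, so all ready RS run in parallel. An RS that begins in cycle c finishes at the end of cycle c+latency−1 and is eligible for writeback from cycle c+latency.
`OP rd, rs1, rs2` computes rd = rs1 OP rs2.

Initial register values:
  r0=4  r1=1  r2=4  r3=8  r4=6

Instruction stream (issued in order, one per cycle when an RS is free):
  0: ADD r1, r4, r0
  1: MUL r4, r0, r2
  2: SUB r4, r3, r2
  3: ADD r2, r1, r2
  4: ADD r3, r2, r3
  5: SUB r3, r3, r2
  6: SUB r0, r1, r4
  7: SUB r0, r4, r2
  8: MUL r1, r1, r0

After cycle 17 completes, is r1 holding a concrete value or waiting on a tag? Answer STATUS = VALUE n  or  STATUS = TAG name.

STATUS = VALUE -100

  c1: issue ADD r1<-Add1  regs: r0:4,r1:Add1,r2:4,r3:8,r4:6
  c2: issue MUL r4<-Mul1  regs: r0:4,r1:Add1,r2:4,r3:8,r4:Mul1
  c3: CDB Add1=10; issue SUB r4<-Add1  regs: r0:4,r1:10,r2:4,r3:8,r4:Add1
  c4: issue ADD r2<-Add2  regs: r0:4,r1:10,r2:Add2,r3:8,r4:Add1
  c5: CDB Add1=4; issue ADD r3<-Add1  regs: r0:4,r1:10,r2:Add2,r3:Add1,r4:4
  c6: CDB Add2=14; issue SUB r3<-Add2  regs: r0:4,r1:10,r2:14,r3:Add2,r4:4
  c7: CDB Mul1=16; stall  regs: r0:4,r1:10,r2:14,r3:Add2,r4:4
  c8: CDB Add1=22; issue SUB r0<-Add1  regs: r0:Add1,r1:10,r2:14,r3:Add2,r4:4
  c9: stall  regs: r0:Add1,r1:10,r2:14,r3:Add2,r4:4
  c10: CDB Add1=6; issue SUB r0<-Add1  regs: r0:Add1,r1:10,r2:14,r3:Add2,r4:4
  c11: CDB Add2=8; issue MUL r1<-Mul1  regs: r0:Add1,r1:Mul1,r2:14,r3:8,r4:4
  c12: CDB Add1=-10  regs: r0:-10,r1:Mul1,r2:14,r3:8,r4:4
  c13: -  regs: r0:-10,r1:Mul1,r2:14,r3:8,r4:4
  c14: -  regs: r0:-10,r1:Mul1,r2:14,r3:8,r4:4
  c15: -  regs: r0:-10,r1:Mul1,r2:14,r3:8,r4:4
  c16: -  regs: r0:-10,r1:Mul1,r2:14,r3:8,r4:4
  c17: CDB Mul1=-100  regs: r0:-10,r1:-100,r2:14,r3:8,r4:4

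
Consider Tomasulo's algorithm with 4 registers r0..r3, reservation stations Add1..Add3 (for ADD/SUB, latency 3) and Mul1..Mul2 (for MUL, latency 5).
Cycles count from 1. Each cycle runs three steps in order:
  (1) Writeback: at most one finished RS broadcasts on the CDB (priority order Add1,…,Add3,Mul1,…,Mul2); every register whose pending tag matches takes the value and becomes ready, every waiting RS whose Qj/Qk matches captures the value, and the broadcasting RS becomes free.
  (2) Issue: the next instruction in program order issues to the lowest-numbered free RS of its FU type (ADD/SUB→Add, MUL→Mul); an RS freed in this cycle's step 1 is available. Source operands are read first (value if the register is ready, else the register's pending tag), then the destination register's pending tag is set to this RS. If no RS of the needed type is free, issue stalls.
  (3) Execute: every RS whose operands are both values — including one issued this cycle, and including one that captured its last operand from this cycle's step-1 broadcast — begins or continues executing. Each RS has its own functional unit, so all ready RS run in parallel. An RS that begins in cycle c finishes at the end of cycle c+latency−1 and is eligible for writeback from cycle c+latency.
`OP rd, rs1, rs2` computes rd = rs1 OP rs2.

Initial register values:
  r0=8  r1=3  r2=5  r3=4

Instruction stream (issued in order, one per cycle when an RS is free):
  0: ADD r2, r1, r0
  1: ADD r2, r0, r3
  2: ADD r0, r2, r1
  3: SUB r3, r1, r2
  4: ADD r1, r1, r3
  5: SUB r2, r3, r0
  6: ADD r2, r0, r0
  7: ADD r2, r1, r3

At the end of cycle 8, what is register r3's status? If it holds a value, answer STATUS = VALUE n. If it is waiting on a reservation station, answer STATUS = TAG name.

STATUS = VALUE -9

  c1: issue ADD r2<-Add1  regs: r0:8,r1:3,r2:Add1,r3:4
  c2: issue ADD r2<-Add2  regs: r0:8,r1:3,r2:Add2,r3:4
  c3: issue ADD r0<-Add3  regs: r0:Add3,r1:3,r2:Add2,r3:4
  c4: CDB Add1=11; issue SUB r3<-Add1  regs: r0:Add3,r1:3,r2:Add2,r3:Add1
  c5: CDB Add2=12; issue ADD r1<-Add2  regs: r0:Add3,r1:Add2,r2:12,r3:Add1
  c6: stall  regs: r0:Add3,r1:Add2,r2:12,r3:Add1
  c7: stall  regs: r0:Add3,r1:Add2,r2:12,r3:Add1
  c8: CDB Add1=-9; issue SUB r2<-Add1  regs: r0:Add3,r1:Add2,r2:Add1,r3:-9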